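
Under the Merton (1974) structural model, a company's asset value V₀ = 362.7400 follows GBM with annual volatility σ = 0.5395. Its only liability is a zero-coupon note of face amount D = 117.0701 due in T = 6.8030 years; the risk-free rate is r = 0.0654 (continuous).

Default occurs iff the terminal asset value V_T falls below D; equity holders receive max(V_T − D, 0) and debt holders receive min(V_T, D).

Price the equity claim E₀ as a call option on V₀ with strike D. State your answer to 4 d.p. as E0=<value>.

E0=300.7406

d₁ = [ln(V₀/D) + (r + σ²/2)T] / (σ√T)
   = [ln(362.7400/117.0701) + (0.0654 + 0.5·0.5395²)·6.8030] / (0.5395·√6.8030)
   = [1.130913 + 1.434958] / 1.407154 = 1.823447
d₂ = d₁ − σ√T = 1.823447 − 1.407154 = 0.416293
N(d₁) = 0.965882,  N(d₂) = 0.661402,  e^(−rT) = 0.640878
E₀ = V₀·N(d₁) − D·e^(−rT)·N(d₂)
   = 362.7400·0.965882 − 117.0701·0.640878·0.661402 = 300.740641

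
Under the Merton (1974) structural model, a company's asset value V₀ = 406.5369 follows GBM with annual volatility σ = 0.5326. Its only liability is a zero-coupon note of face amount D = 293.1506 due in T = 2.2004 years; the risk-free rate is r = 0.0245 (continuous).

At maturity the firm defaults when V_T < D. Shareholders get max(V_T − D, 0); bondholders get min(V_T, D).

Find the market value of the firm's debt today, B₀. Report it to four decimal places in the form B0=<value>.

B0=225.8471

d₁ = [ln(V₀/D) + (r + σ²/2)T] / (σ√T)
   = [ln(406.5369/293.1506) + (0.0245 + 0.5·0.5326²)·2.2004] / (0.5326·√2.2004)
   = [0.326988 + 0.365996] / 0.790045 = 0.877144
d₂ = d₁ − σ√T = 0.877144 − 0.790045 = 0.087099
N(d₁) = 0.809796,  N(d₂) = 0.534704,  e^(−rT) = 0.947518
E₀ = V₀·N(d₁) − D·e^(−rT)·N(d₂)
   = 406.5369·0.809796 − 293.1506·0.947518·0.534704 = 180.689772
B₀ = V₀ − E₀ = 406.5369 − 180.689772 = 225.847128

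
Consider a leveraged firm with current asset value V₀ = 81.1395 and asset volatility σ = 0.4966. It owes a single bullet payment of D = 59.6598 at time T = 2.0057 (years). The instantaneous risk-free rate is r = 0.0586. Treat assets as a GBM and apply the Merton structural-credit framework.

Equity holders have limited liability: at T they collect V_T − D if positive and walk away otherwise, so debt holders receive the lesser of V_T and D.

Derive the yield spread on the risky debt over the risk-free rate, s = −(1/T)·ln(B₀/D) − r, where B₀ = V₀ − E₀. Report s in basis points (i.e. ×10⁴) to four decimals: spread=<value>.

spread=757.2894

d₁ = [ln(V₀/D) + (r + σ²/2)T] / (σ√T)
   = [ln(81.1395/59.6598) + (0.0586 + 0.5·0.4966²)·2.0057] / (0.4966·√2.0057)
   = [0.307511 + 0.364848] / 0.703299 = 0.956009
d₂ = d₁ − σ√T = 0.956009 − 0.703299 = 0.252711
N(d₁) = 0.830466,  N(d₂) = 0.599754,  e^(−rT) = 0.889110
E₀ = V₀·N(d₁) − D·e^(−rT)·N(d₂)
   = 81.1395·0.830466 − 59.6598·0.889110·0.599754 = 35.570172
B₀ = V₀ − E₀ = 81.1395 − 35.570172 = 45.569328
spread = −(1/T)·ln(B₀/D) − r = −(1/2.0057)·ln(45.569328/59.6598) − 0.0586 = 0.07572894
in basis points: 0.07572894 × 10⁴ = 757.2894 bp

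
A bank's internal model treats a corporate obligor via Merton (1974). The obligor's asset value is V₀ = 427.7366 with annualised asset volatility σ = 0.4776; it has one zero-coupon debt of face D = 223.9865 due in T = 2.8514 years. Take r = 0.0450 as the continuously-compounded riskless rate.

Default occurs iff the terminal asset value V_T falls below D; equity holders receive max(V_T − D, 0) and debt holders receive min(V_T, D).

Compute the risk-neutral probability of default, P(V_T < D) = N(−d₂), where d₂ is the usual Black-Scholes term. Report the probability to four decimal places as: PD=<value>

PD=0.2884

d₁ = [ln(V₀/D) + (r + σ²/2)T] / (σ√T)
   = [ln(427.7366/223.9865) + (0.0450 + 0.5·0.4776²)·2.8514] / (0.4776·√2.8514)
   = [0.646922 + 0.453518] / 0.806480 = 1.364498
d₂ = d₁ − σ√T = 1.364498 − 0.806480 = 0.558018
risk-neutral PD = N(−d₂) = N(-0.558018) = 0.288416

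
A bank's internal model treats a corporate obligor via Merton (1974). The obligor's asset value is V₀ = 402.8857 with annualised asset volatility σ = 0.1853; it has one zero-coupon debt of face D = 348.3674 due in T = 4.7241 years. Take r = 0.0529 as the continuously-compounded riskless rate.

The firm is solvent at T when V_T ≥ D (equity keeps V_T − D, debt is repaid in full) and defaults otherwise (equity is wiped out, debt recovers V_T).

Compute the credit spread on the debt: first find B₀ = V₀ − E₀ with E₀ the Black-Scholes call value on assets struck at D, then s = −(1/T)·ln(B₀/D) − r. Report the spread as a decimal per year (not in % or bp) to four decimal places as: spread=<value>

d₁ = [ln(V₀/D) + (r + σ²/2)T] / (σ√T)
   = [ln(402.8857/348.3674) + (0.0529 + 0.5·0.1853²)·4.7241] / (0.1853·√4.7241)
   = [0.145395 + 0.331008] / 0.402749 = 1.182879
d₂ = d₁ − σ√T = 1.182879 − 0.402749 = 0.780129
N(d₁) = 0.881571,  N(d₂) = 0.782343,  e^(−rT) = 0.778875
E₀ = V₀·N(d₁) − D·e^(−rT)·N(d₂)
   = 402.8857·0.881571 − 348.3674·0.778875·0.782343 = 142.895882
B₀ = V₀ − E₀ = 402.8857 − 142.895882 = 259.989818
spread = −(1/T)·ln(B₀/D) − r = −(1/4.7241)·ln(259.989818/348.3674) − 0.0529 = 0.00904094

spread=0.0090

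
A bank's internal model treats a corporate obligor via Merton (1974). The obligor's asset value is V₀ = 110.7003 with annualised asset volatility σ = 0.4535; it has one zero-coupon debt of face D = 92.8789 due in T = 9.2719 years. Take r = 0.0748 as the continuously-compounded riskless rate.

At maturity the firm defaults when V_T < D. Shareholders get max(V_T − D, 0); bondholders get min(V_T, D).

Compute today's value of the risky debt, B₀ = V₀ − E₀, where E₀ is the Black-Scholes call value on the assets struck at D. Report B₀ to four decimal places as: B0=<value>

B0=32.4249

d₁ = [ln(V₀/D) + (r + σ²/2)T] / (σ√T)
   = [ln(110.7003/92.8789) + (0.0748 + 0.5·0.4535²)·9.2719] / (0.4535·√9.2719)
   = [0.175530 + 1.646978] / 1.380898 = 1.319799
d₂ = d₁ − σ√T = 1.319799 − 1.380898 = -0.061099
N(d₁) = 0.906549,  N(d₂) = 0.475640,  e^(−rT) = 0.499805
E₀ = V₀·N(d₁) − D·e^(−rT)·N(d₂)
   = 110.7003·0.906549 − 92.8789·0.499805·0.475640 = 78.275407
B₀ = V₀ − E₀ = 110.7003 − 78.275407 = 32.424893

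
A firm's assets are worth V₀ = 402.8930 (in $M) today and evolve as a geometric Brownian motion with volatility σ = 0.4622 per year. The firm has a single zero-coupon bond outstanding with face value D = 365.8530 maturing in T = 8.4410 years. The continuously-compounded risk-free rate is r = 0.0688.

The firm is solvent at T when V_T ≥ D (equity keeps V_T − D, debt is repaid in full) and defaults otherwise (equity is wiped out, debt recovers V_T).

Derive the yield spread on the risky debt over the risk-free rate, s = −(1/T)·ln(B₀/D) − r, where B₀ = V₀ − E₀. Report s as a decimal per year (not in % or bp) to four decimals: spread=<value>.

d₁ = [ln(V₀/D) + (r + σ²/2)T] / (σ√T)
   = [ln(402.8930/365.8530) + (0.0688 + 0.5·0.4622²)·8.4410] / (0.4622·√8.4410)
   = [0.096439 + 1.482361] / 1.342848 = 1.175711
d₂ = d₁ − σ√T = 1.175711 − 1.342848 = -0.167138
N(d₁) = 0.880145,  N(d₂) = 0.433631,  e^(−rT) = 0.559484
E₀ = V₀·N(d₁) − D·e^(−rT)·N(d₂)
   = 402.8930·0.880145 − 365.8530·0.559484·0.433631 = 265.844753
B₀ = V₀ − E₀ = 402.8930 − 265.844753 = 137.048247
spread = −(1/T)·ln(B₀/D) − r = −(1/8.4410)·ln(137.048247/365.8530) − 0.0688 = 0.04752491

spread=0.0475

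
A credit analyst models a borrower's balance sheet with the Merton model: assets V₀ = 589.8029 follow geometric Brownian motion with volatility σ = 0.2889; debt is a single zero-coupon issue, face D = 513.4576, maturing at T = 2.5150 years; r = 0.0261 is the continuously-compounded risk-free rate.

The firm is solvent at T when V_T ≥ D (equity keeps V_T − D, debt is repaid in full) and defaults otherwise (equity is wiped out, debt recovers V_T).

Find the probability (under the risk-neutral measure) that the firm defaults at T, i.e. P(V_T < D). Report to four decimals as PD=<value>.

d₁ = [ln(V₀/D) + (r + σ²/2)T] / (σ√T)
   = [ln(589.8029/513.4576) + (0.0261 + 0.5·0.2889²)·2.5150] / (0.2889·√2.5150)
   = [0.138621 + 0.170596] / 0.458159 = 0.674912
d₂ = d₁ − σ√T = 0.674912 − 0.458159 = 0.216753
risk-neutral PD = N(−d₂) = N(-0.216753) = 0.414200

PD=0.4142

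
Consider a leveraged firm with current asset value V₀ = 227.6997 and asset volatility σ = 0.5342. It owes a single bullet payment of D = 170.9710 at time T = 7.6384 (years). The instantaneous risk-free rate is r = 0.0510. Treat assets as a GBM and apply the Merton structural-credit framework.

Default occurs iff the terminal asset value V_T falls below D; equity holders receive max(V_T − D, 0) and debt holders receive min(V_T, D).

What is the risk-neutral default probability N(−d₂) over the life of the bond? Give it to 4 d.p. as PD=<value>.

PD=0.6104

d₁ = [ln(V₀/D) + (r + σ²/2)T] / (σ√T)
   = [ln(227.6997/170.9710) + (0.0510 + 0.5·0.5342²)·7.6384] / (0.5342·√7.6384)
   = [0.286534 + 1.479442] / 1.476404 = 1.196134
d₂ = d₁ − σ√T = 1.196134 − 1.476404 = -0.280270
risk-neutral PD = N(−d₂) = N(0.280270) = 0.610365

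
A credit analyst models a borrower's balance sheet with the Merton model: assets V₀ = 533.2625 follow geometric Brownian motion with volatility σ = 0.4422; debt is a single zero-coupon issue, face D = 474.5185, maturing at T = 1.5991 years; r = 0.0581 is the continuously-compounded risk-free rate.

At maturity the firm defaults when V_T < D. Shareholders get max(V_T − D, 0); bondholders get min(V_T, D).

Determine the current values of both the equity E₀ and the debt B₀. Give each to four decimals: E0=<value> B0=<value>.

d₁ = [ln(V₀/D) + (r + σ²/2)T] / (σ√T)
   = [ln(533.2625/474.5185) + (0.0581 + 0.5·0.4422²)·1.5991] / (0.4422·√1.5991)
   = [0.116713 + 0.249252] / 0.559186 = 0.654461
d₂ = d₁ − σ√T = 0.654461 − 0.559186 = 0.095275
N(d₁) = 0.743593,  N(d₂) = 0.537952,  e^(−rT) = 0.911278
E₀ = V₀·N(d₁) − D·e^(−rT)·N(d₂)
   = 533.2625·0.743593 − 474.5185·0.911278·0.537952 = 163.910010
B₀ = V₀ − E₀ = 533.2625 − 163.910010 = 369.352490

E0=163.9100 B0=369.3525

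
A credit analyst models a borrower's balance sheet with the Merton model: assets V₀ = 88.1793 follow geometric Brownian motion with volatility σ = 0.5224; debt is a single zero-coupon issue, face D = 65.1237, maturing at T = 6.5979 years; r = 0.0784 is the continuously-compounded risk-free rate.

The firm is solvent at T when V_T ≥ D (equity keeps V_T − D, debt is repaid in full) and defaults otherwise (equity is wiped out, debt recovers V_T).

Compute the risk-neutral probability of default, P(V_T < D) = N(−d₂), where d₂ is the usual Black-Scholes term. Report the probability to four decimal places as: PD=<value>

PD=0.5237

d₁ = [ln(V₀/D) + (r + σ²/2)T] / (σ√T)
   = [ln(88.1793/65.1237) + (0.0784 + 0.5·0.5224²)·6.5979] / (0.5224·√6.5979)
   = [0.303084 + 1.417565] / 1.341856 = 1.282289
d₂ = d₁ − σ√T = 1.282289 − 1.341856 = -0.059567
risk-neutral PD = N(−d₂) = N(0.059567) = 0.523750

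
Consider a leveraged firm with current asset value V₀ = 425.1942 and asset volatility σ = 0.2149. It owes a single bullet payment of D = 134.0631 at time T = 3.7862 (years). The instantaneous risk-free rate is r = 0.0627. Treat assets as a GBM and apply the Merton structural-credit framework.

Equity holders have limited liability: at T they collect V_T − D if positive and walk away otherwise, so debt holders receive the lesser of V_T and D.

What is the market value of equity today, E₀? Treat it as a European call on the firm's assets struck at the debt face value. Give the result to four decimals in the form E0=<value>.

d₁ = [ln(V₀/D) + (r + σ²/2)T] / (σ√T)
   = [ln(425.1942/134.0631) + (0.0627 + 0.5·0.2149²)·3.7862] / (0.2149·√3.7862)
   = [1.154235 + 0.324822] / 0.418156 = 3.537096
d₂ = d₁ − σ√T = 3.537096 − 0.418156 = 3.118940
N(d₁) = 0.999798,  N(d₂) = 0.999092,  e^(−rT) = 0.788680
E₀ = V₀·N(d₁) − D·e^(−rT)·N(d₂)
   = 425.1942·0.999798 − 134.0631·0.788680·0.999092 = 319.471275

E0=319.4713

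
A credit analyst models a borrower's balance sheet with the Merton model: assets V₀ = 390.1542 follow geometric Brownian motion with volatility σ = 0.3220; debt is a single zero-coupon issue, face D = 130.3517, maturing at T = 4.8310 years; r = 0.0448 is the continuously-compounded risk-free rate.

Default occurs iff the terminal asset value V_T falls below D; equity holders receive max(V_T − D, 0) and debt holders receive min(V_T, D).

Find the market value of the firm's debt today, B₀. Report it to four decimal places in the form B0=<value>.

B0=103.2885

d₁ = [ln(V₀/D) + (r + σ²/2)T] / (σ√T)
   = [ln(390.1542/130.3517) + (0.0448 + 0.5·0.3220²)·4.8310] / (0.3220·√4.8310)
   = [1.096306 + 0.466878] / 0.707741 = 2.208694
d₂ = d₁ − σ√T = 2.208694 − 0.707741 = 1.500953
N(d₁) = 0.986402,  N(d₂) = 0.933316,  e^(−rT) = 0.805390
E₀ = V₀·N(d₁) − D·e^(−rT)·N(d₂)
   = 390.1542·0.986402 − 130.3517·0.805390·0.933316 = 286.865692
B₀ = V₀ − E₀ = 390.1542 − 286.865692 = 103.288508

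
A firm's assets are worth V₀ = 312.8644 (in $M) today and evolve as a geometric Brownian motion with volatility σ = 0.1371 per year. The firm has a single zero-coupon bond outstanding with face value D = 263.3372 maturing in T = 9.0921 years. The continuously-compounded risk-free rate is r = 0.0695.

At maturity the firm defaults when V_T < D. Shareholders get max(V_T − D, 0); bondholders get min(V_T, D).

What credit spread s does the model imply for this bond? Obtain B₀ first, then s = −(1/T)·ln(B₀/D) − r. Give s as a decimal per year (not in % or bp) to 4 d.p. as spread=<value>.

d₁ = [ln(V₀/D) + (r + σ²/2)T] / (σ√T)
   = [ln(312.8644/263.3372) + (0.0695 + 0.5·0.1371²)·9.0921] / (0.1371·√9.0921)
   = [0.172335 + 0.717350] / 0.413399 = 2.152121
d₂ = d₁ − σ√T = 2.152121 − 0.413399 = 1.738722
N(d₁) = 0.984306,  N(d₂) = 0.958958,  e^(−rT) = 0.531580
E₀ = V₀·N(d₁) − D·e^(−rT)·N(d₂)
   = 312.8644·0.984306 − 263.3372·0.531580·0.958958 = 173.714695
B₀ = V₀ − E₀ = 312.8644 − 173.714695 = 139.149705
spread = −(1/T)·ln(B₀/D) − r = −(1/9.0921)·ln(139.149705/263.3372) − 0.0695 = 0.00065816

spread=0.0007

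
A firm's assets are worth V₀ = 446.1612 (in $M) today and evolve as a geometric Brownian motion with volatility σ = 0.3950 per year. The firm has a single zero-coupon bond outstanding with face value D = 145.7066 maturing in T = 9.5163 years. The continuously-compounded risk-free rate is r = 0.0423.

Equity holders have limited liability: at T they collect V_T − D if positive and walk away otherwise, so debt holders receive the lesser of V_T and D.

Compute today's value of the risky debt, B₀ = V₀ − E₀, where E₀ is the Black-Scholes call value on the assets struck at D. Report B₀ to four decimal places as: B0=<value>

B0=86.0621

d₁ = [ln(V₀/D) + (r + σ²/2)T] / (σ√T)
   = [ln(446.1612/145.7066) + (0.0423 + 0.5·0.3950²)·9.5163] / (0.3950·√9.5163)
   = [1.119085 + 1.144930] / 1.218516 = 1.858011
d₂ = d₁ − σ√T = 1.858011 − 1.218516 = 0.639495
N(d₁) = 0.968416,  N(d₂) = 0.738749,  e^(−rT) = 0.668620
E₀ = V₀·N(d₁) − D·e^(−rT)·N(d₂)
   = 446.1612·0.968416 − 145.7066·0.668620·0.738749 = 360.099055
B₀ = V₀ − E₀ = 446.1612 − 360.099055 = 86.062145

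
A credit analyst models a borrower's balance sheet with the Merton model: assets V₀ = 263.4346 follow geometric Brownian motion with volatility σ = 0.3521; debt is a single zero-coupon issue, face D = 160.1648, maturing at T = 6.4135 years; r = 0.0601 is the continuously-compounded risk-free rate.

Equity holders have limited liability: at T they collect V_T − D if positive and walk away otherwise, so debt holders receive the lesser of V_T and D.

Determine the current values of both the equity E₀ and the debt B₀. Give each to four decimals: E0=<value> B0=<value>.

d₁ = [ln(V₀/D) + (r + σ²/2)T] / (σ√T)
   = [ln(263.4346/160.1648) + (0.0601 + 0.5·0.3521²)·6.4135] / (0.3521·√6.4135)
   = [0.497602 + 0.783006] / 0.891689 = 1.436160
d₂ = d₁ − σ√T = 1.436160 − 0.891689 = 0.544470
N(d₁) = 0.924522,  N(d₂) = 0.706941,  e^(−rT) = 0.680144
E₀ = V₀·N(d₁) − D·e^(−rT)·N(d₂)
   = 263.4346·0.924522 − 160.1648·0.680144·0.706941 = 166.540294
B₀ = V₀ − E₀ = 263.4346 − 166.540294 = 96.894306

E0=166.5403 B0=96.8943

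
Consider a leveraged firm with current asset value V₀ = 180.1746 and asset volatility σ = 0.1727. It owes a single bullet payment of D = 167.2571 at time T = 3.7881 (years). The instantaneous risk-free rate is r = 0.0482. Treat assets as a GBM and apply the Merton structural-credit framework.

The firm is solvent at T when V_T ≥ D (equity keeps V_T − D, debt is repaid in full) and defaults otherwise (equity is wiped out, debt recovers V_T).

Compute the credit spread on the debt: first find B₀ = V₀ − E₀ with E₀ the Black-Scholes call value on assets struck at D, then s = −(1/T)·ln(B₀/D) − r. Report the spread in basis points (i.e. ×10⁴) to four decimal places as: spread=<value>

spread=131.2065

d₁ = [ln(V₀/D) + (r + σ²/2)T] / (σ√T)
   = [ln(180.1746/167.2571) + (0.0482 + 0.5·0.1727²)·3.7881] / (0.1727·√3.7881)
   = [0.074394 + 0.239077] / 0.336127 = 0.932598
d₂ = d₁ − σ√T = 0.932598 − 0.336127 = 0.596472
N(d₁) = 0.824486,  N(d₂) = 0.724570,  e^(−rT) = 0.833113
E₀ = V₀·N(d₁) − D·e^(−rT)·N(d₂)
   = 180.1746·0.824486 − 167.2571·0.833113·0.724570 = 47.587020
B₀ = V₀ − E₀ = 180.1746 − 47.587020 = 132.587580
spread = −(1/T)·ln(B₀/D) − r = −(1/3.7881)·ln(132.587580/167.2571) − 0.0482 = 0.01312065
in basis points: 0.01312065 × 10⁴ = 131.2065 bp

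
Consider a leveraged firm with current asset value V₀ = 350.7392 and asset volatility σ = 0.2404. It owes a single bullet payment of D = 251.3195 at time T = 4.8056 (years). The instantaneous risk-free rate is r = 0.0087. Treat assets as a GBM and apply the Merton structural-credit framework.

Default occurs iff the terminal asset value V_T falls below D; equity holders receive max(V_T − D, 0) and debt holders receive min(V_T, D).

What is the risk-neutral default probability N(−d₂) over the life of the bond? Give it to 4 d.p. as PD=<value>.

d₁ = [ln(V₀/D) + (r + σ²/2)T] / (σ√T)
   = [ln(350.7392/251.3195) + (0.0087 + 0.5·0.2404²)·4.8056] / (0.2404·√4.8056)
   = [0.333318 + 0.180672] / 0.526997 = 0.975318
d₂ = d₁ − σ√T = 0.975318 − 0.526997 = 0.448320
risk-neutral PD = N(−d₂) = N(-0.448320) = 0.326961

PD=0.3270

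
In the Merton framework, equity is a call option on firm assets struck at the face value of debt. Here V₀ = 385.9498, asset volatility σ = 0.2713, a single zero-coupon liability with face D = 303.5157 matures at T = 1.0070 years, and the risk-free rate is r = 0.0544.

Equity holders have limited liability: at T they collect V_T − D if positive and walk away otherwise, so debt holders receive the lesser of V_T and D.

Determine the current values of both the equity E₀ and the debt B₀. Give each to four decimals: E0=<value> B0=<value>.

E0=104.9985 B0=280.9513

d₁ = [ln(V₀/D) + (r + σ²/2)T] / (σ√T)
   = [ln(385.9498/303.5157) + (0.0544 + 0.5·0.2713²)·1.0070] / (0.2713·√1.0070)
   = [0.240274 + 0.091840] / 0.272248 = 1.219896
d₂ = d₁ − σ√T = 1.219896 − 0.272248 = 0.947649
N(d₁) = 0.888748,  N(d₂) = 0.828346,  e^(−rT) = 0.946693
E₀ = V₀·N(d₁) − D·e^(−rT)·N(d₂)
   = 385.9498·0.888748 − 303.5157·0.946693·0.828346 = 104.998453
B₀ = V₀ − E₀ = 385.9498 − 104.998453 = 280.951347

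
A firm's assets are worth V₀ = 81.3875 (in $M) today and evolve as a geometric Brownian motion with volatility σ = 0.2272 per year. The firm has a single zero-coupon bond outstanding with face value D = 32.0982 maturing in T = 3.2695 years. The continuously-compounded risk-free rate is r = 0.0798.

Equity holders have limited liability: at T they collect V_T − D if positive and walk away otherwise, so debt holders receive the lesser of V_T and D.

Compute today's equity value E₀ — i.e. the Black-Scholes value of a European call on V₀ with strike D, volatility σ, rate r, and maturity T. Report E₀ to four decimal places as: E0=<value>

d₁ = [ln(V₀/D) + (r + σ²/2)T] / (σ√T)
   = [ln(81.3875/32.0982) + (0.0798 + 0.5·0.2272²)·3.2695] / (0.2272·√3.2695)
   = [0.930422 + 0.345292] / 0.410818 = 3.105304
d₂ = d₁ − σ√T = 3.105304 − 0.410818 = 2.694486
N(d₁) = 0.999050,  N(d₂) = 0.996475,  e^(−rT) = 0.770353
E₀ = V₀·N(d₁) − D·e^(−rT)·N(d₂)
   = 81.3875·0.999050 − 32.0982·0.770353·0.996475 = 56.670354

E0=56.6704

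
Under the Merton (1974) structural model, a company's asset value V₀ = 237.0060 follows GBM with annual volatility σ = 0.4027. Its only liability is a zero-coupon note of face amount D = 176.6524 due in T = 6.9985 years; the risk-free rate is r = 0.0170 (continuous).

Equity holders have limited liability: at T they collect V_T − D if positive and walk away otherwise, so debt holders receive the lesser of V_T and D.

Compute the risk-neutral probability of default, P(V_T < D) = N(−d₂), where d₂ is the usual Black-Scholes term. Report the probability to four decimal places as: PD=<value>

d₁ = [ln(V₀/D) + (r + σ²/2)T] / (σ√T)
   = [ln(237.0060/176.6524) + (0.0170 + 0.5·0.4027²)·6.9985] / (0.4027·√6.9985)
   = [0.293901 + 0.686438] / 1.065330 = 0.920222
d₂ = d₁ − σ√T = 0.920222 − 1.065330 = -0.145108
risk-neutral PD = N(−d₂) = N(0.145108) = 0.557687

PD=0.5577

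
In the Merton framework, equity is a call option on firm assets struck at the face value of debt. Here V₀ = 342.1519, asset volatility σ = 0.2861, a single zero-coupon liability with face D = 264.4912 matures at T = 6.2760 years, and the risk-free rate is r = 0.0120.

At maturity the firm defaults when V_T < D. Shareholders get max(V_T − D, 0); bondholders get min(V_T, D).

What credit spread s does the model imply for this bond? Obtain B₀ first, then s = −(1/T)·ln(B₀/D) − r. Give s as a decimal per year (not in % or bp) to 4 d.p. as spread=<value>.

spread=0.0300

d₁ = [ln(V₀/D) + (r + σ²/2)T] / (σ√T)
   = [ln(342.1519/264.4912) + (0.0120 + 0.5·0.2861²)·6.2760] / (0.2861·√6.2760)
   = [0.257447 + 0.332167] / 0.716736 = 0.822638
d₂ = d₁ − σ√T = 0.822638 − 0.716736 = 0.105902
N(d₁) = 0.794643,  N(d₂) = 0.542170,  e^(−rT) = 0.927454
E₀ = V₀·N(d₁) − D·e^(−rT)·N(d₂)
   = 342.1519·0.794643 − 264.4912·0.927454·0.542170 = 138.892496
B₀ = V₀ − E₀ = 342.1519 − 138.892496 = 203.259404
spread = −(1/T)·ln(B₀/D) − r = −(1/6.2760)·ln(203.259404/264.4912) − 0.0120 = 0.02995745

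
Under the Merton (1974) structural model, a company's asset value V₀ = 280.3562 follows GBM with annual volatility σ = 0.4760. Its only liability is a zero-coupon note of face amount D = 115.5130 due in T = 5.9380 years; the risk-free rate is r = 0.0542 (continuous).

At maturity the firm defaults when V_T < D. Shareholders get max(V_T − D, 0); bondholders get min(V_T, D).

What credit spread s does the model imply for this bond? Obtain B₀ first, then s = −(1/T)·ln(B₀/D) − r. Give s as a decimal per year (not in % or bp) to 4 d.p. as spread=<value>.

d₁ = [ln(V₀/D) + (r + σ²/2)T] / (σ√T)
   = [ln(280.3562/115.5130) + (0.0542 + 0.5·0.4760²)·5.9380] / (0.4760·√5.9380)
   = [0.886678 + 0.994544] / 1.159917 = 1.621858
d₂ = d₁ − σ√T = 1.621858 − 1.159917 = 0.461941
N(d₁) = 0.947583,  N(d₂) = 0.677938,  e^(−rT) = 0.724814
E₀ = V₀·N(d₁) − D·e^(−rT)·N(d₂)
   = 280.3562·0.947583 − 115.5130·0.724814·0.677938 = 208.900107
B₀ = V₀ − E₀ = 280.3562 − 208.900107 = 71.456093
spread = −(1/T)·ln(B₀/D) − r = −(1/5.9380)·ln(71.456093/115.5130) − 0.0542 = 0.02668580

spread=0.0267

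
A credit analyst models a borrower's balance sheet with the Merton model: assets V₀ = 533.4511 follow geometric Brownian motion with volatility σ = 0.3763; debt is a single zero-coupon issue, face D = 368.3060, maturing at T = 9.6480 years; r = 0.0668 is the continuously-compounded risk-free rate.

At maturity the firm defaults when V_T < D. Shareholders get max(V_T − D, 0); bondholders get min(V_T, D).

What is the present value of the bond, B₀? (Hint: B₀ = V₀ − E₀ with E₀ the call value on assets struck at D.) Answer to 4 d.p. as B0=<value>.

B0=157.2956

d₁ = [ln(V₀/D) + (r + σ²/2)T] / (σ√T)
   = [ln(533.4511/368.3060) + (0.0668 + 0.5·0.3763²)·9.6480] / (0.3763·√9.6480)
   = [0.370453 + 1.327573] / 1.168834 = 1.452752
d₂ = d₁ − σ√T = 1.452752 − 1.168834 = 0.283918
N(d₁) = 0.926854,  N(d₂) = 0.611763,  e^(−rT) = 0.524932
E₀ = V₀·N(d₁) − D·e^(−rT)·N(d₂)
   = 533.4511·0.926854 − 368.3060·0.524932·0.611763 = 376.155463
B₀ = V₀ − E₀ = 533.4511 − 376.155463 = 157.295637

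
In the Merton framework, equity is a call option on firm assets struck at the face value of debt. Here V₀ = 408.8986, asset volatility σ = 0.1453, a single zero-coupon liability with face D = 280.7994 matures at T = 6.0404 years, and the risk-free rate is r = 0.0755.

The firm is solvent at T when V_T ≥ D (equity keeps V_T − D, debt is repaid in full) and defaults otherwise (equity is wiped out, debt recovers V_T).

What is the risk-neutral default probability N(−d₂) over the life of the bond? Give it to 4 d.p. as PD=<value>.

d₁ = [ln(V₀/D) + (r + σ²/2)T] / (σ√T)
   = [ln(408.8986/280.7994) + (0.0755 + 0.5·0.1453²)·6.0404] / (0.1453·√6.0404)
   = [0.375827 + 0.519813] / 0.357107 = 2.508042
d₂ = d₁ − σ√T = 2.508042 − 0.357107 = 2.150935
risk-neutral PD = N(−d₂) = N(-2.150935) = 0.015741

PD=0.0157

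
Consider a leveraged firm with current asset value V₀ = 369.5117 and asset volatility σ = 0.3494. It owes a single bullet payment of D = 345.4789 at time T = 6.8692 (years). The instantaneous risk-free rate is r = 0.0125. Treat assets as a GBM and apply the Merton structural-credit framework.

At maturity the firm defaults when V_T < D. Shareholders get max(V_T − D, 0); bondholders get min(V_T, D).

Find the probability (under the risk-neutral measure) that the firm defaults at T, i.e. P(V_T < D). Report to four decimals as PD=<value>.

d₁ = [ln(V₀/D) + (r + σ²/2)T] / (σ√T)
   = [ln(369.5117/345.4789) + (0.0125 + 0.5·0.3494²)·6.8692] / (0.3494·√6.8692)
   = [0.067251 + 0.505162] / 0.915748 = 0.625077
d₂ = d₁ − σ√T = 0.625077 − 0.915748 = -0.290671
risk-neutral PD = N(−d₂) = N(0.290671) = 0.614349

PD=0.6143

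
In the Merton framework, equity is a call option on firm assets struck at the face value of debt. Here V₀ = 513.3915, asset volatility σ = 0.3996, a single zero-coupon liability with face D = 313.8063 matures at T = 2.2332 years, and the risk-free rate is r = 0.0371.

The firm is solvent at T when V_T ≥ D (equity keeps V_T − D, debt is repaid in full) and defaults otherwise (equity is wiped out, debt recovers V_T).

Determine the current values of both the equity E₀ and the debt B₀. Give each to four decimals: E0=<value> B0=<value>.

d₁ = [ln(V₀/D) + (r + σ²/2)T] / (σ√T)
   = [ln(513.3915/313.8063) + (0.0371 + 0.5·0.3996²)·2.2332] / (0.3996·√2.2332)
   = [0.492263 + 0.261151] / 0.597158 = 1.261665
d₂ = d₁ − σ√T = 1.261665 − 0.597158 = 0.664507
N(d₁) = 0.896465,  N(d₂) = 0.746817,  e^(−rT) = 0.920488
E₀ = V₀·N(d₁) − D·e^(−rT)·N(d₂)
   = 513.3915·0.896465 − 313.8063·0.920488·0.746817 = 244.515974
B₀ = V₀ − E₀ = 513.3915 − 244.515974 = 268.875526

E0=244.5160 B0=268.8755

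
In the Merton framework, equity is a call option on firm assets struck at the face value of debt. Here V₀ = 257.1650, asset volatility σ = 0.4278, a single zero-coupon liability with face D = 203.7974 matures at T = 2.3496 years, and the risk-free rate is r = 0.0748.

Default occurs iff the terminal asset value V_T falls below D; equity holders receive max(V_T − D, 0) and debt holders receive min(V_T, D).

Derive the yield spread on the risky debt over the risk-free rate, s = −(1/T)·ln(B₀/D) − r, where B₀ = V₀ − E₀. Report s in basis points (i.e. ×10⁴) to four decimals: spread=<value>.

d₁ = [ln(V₀/D) + (r + σ²/2)T] / (σ√T)
   = [ln(257.1650/203.7974) + (0.0748 + 0.5·0.4278²)·2.3496] / (0.4278·√2.3496)
   = [0.232592 + 0.390754] / 0.655749 = 0.950585
d₂ = d₁ − σ√T = 0.950585 − 0.655749 = 0.294836
N(d₁) = 0.829092,  N(d₂) = 0.615940,  e^(−rT) = 0.838828
E₀ = V₀·N(d₁) − D·e^(−rT)·N(d₂)
   = 257.1650·0.829092 − 203.7974·0.838828·0.615940 = 107.918014
B₀ = V₀ − E₀ = 257.1650 − 107.918014 = 149.246986
spread = −(1/T)·ln(B₀/D) − r = −(1/2.3496)·ln(149.246986/203.7974) − 0.0748 = 0.05778589
in basis points: 0.05778589 × 10⁴ = 577.8589 bp

spread=577.8589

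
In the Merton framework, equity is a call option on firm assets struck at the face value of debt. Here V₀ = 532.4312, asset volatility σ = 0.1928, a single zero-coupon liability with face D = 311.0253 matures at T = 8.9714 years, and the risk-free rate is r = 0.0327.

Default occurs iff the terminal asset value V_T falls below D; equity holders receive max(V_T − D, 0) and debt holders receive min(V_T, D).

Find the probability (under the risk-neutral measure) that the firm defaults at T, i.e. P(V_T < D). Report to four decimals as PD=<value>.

PD=0.1250

d₁ = [ln(V₀/D) + (r + σ²/2)T] / (σ√T)
   = [ln(532.4312/311.0253) + (0.0327 + 0.5·0.1928²)·8.9714] / (0.1928·√8.9714)
   = [0.537579 + 0.460107] / 0.577480 = 1.727654
d₂ = d₁ − σ√T = 1.727654 − 0.577480 = 1.150173
risk-neutral PD = N(−d₂) = N(-1.150173) = 0.125036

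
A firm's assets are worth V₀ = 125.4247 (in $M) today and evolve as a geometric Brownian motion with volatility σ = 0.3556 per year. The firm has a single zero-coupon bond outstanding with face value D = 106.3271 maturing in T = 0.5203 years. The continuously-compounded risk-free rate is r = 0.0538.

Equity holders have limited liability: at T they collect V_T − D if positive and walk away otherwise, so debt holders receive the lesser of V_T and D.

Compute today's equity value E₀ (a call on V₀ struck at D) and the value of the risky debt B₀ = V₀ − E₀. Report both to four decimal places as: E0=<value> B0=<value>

E0=25.8252 B0=99.5995

d₁ = [ln(V₀/D) + (r + σ²/2)T] / (σ√T)
   = [ln(125.4247/106.3271) + (0.0538 + 0.5·0.3556²)·0.5203] / (0.3556·√0.5203)
   = [0.165185 + 0.060888] / 0.256501 = 0.881377
d₂ = d₁ − σ√T = 0.881377 − 0.256501 = 0.624876
N(d₁) = 0.810943,  N(d₂) = 0.733974,  e^(−rT) = 0.972396
E₀ = V₀·N(d₁) − D·e^(−rT)·N(d₂)
   = 125.4247·0.810943 − 106.3271·0.972396·0.733974 = 25.825235
B₀ = V₀ − E₀ = 125.4247 − 25.825235 = 99.599465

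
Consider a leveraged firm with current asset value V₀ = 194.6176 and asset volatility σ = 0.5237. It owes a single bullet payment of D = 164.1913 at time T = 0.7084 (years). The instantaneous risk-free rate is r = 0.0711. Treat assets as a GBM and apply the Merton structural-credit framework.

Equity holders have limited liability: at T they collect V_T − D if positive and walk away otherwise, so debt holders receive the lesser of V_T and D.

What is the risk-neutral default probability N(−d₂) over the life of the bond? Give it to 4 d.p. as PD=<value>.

PD=0.3899

d₁ = [ln(V₀/D) + (r + σ²/2)T] / (σ√T)
   = [ln(194.6176/164.1913) + (0.0711 + 0.5·0.5237²)·0.7084] / (0.5237·√0.7084)
   = [0.170004 + 0.147511] / 0.440780 = 0.720348
d₂ = d₁ − σ√T = 0.720348 − 0.440780 = 0.279568
risk-neutral PD = N(−d₂) = N(-0.279568) = 0.389904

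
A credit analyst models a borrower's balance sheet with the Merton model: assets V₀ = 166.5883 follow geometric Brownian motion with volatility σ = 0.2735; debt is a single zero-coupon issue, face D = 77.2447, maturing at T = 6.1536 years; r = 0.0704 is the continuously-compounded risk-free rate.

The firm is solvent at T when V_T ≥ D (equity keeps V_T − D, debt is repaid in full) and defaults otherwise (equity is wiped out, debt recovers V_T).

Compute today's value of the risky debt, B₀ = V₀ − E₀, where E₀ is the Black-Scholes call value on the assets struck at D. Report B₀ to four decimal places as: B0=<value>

B0=49.1772

d₁ = [ln(V₀/D) + (r + σ²/2)T] / (σ√T)
   = [ln(166.5883/77.2447) + (0.0704 + 0.5·0.2735²)·6.1536] / (0.2735·√6.1536)
   = [0.768547 + 0.663365] / 0.678456 = 2.110544
d₂ = d₁ − σ√T = 2.110544 − 0.678456 = 1.432088
N(d₁) = 0.982594,  N(d₂) = 0.923941,  e^(−rT) = 0.648422
E₀ = V₀·N(d₁) − D·e^(−rT)·N(d₂)
   = 166.5883·0.982594 − 77.2447·0.648422·0.923941 = 117.411134
B₀ = V₀ − E₀ = 166.5883 − 117.411134 = 49.177166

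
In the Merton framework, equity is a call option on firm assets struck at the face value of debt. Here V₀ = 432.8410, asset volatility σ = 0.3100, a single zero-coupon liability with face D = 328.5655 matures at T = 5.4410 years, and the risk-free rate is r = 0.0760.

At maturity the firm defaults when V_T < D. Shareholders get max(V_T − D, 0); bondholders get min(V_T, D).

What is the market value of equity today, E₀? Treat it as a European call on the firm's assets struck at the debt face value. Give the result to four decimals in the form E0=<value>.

E0=234.9363

d₁ = [ln(V₀/D) + (r + σ²/2)T] / (σ√T)
   = [ln(432.8410/328.5655) + (0.0760 + 0.5·0.3100²)·5.4410] / (0.3100·√5.4410)
   = [0.275634 + 0.674956] / 0.723104 = 1.314596
d₂ = d₁ − σ√T = 1.314596 − 0.723104 = 0.591492
N(d₁) = 0.905677,  N(d₂) = 0.722904,  e^(−rT) = 0.661321
E₀ = V₀·N(d₁) − D·e^(−rT)·N(d₂)
   = 432.8410·0.905677 − 328.5655·0.661321·0.722904 = 234.936285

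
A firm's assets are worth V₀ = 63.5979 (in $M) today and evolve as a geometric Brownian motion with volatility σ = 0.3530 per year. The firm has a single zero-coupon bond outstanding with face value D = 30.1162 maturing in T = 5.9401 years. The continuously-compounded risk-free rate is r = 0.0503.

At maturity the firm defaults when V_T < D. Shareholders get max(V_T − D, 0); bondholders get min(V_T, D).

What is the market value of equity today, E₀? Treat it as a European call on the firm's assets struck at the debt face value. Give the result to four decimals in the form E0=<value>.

E0=42.9135

d₁ = [ln(V₀/D) + (r + σ²/2)T] / (σ√T)
   = [ln(63.5979/30.1162) + (0.0503 + 0.5·0.3530²)·5.9401] / (0.3530·√5.9401)
   = [0.747517 + 0.668882] / 0.860343 = 1.646319
d₂ = d₁ − σ√T = 1.646319 − 0.860343 = 0.785976
N(d₁) = 0.950151,  N(d₂) = 0.784059,  e^(−rT) = 0.741717
E₀ = V₀·N(d₁) − D·e^(−rT)·N(d₂)
   = 63.5979·0.950151 − 30.1162·0.741717·0.784059 = 42.913518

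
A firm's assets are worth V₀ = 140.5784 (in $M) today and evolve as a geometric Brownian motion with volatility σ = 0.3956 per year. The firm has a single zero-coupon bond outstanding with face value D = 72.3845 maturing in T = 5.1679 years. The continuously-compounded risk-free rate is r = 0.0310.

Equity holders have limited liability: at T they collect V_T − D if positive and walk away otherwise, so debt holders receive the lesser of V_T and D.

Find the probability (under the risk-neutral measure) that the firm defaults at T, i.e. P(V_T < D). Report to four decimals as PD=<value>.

d₁ = [ln(V₀/D) + (r + σ²/2)T] / (σ√T)
   = [ln(140.5784/72.3845) + (0.0310 + 0.5·0.3956²)·5.1679] / (0.3956·√5.1679)
   = [0.663773 + 0.564591] / 0.899318 = 1.365884
d₂ = d₁ − σ√T = 1.365884 − 0.899318 = 0.466566
risk-neutral PD = N(−d₂) = N(-0.466566) = 0.320405

PD=0.3204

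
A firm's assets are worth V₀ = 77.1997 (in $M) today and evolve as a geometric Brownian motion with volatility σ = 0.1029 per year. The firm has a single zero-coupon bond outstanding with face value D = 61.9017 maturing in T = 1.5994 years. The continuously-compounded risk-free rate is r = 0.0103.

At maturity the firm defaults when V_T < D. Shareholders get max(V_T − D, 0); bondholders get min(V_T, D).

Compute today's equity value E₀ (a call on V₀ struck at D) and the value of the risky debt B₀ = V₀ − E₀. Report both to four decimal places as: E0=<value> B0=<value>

d₁ = [ln(V₀/D) + (r + σ²/2)T] / (σ√T)
   = [ln(77.1997/61.9017) + (0.0103 + 0.5·0.1029²)·1.5994] / (0.1029·√1.5994)
   = [0.220848 + 0.024941] / 0.130135 = 1.888726
d₂ = d₁ − σ√T = 1.888726 − 0.130135 = 1.758591
N(d₁) = 0.970536,  N(d₂) = 0.960677,  e^(−rT) = 0.983661
E₀ = V₀·N(d₁) − D·e^(−rT)·N(d₂)
   = 77.1997·0.970536 − 61.9017·0.983661·0.960677 = 16.429190
B₀ = V₀ − E₀ = 77.1997 − 16.429190 = 60.770510

E0=16.4292 B0=60.7705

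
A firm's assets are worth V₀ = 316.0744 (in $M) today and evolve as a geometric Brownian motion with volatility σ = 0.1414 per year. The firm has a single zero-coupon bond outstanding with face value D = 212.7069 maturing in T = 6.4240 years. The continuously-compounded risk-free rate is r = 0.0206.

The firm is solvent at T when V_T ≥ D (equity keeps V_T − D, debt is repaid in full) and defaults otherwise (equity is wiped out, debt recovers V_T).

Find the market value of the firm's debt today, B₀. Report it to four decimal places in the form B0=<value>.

d₁ = [ln(V₀/D) + (r + σ²/2)T] / (σ√T)
   = [ln(316.0744/212.7069) + (0.0206 + 0.5·0.1414²)·6.4240] / (0.1414·√6.4240)
   = [0.396062 + 0.196555] / 0.358387 = 1.653569
d₂ = d₁ − σ√T = 1.653569 − 0.358387 = 1.295182
N(d₁) = 0.950892,  N(d₂) = 0.902371,  e^(−rT) = 0.876048
E₀ = V₀·N(d₁) − D·e^(−rT)·N(d₂)
   = 316.0744·0.950892 − 212.7069·0.876048·0.902371 = 132.403582
B₀ = V₀ − E₀ = 316.0744 − 132.403582 = 183.670818

B0=183.6708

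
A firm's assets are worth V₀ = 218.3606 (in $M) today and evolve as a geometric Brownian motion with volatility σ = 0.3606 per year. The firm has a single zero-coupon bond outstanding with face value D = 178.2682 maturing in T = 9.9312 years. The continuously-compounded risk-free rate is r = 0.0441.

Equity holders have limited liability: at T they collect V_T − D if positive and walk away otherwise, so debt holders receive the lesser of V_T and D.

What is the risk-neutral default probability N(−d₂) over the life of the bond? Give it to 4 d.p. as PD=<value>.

PD=0.5017

d₁ = [ln(V₀/D) + (r + σ²/2)T] / (σ√T)
   = [ln(218.3606/178.2682) + (0.0441 + 0.5·0.3606²)·9.9312] / (0.3606·√9.9312)
   = [0.202859 + 1.083655] / 1.136388 = 1.132108
d₂ = d₁ − σ√T = 1.132108 − 1.136388 = -0.004280
risk-neutral PD = N(−d₂) = N(0.004280) = 0.501708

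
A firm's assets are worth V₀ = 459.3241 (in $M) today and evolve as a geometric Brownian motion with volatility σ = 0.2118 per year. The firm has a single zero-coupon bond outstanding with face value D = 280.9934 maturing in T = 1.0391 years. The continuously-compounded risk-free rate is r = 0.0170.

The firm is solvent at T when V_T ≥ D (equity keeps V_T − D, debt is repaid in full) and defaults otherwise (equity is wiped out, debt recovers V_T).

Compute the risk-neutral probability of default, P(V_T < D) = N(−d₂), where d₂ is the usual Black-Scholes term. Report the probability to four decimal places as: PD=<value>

PD=0.0122

d₁ = [ln(V₀/D) + (r + σ²/2)T] / (σ√T)
   = [ln(459.3241/280.9934) + (0.0170 + 0.5·0.2118²)·1.0391] / (0.2118·√1.0391)
   = [0.491425 + 0.040971] / 0.215901 = 2.465928
d₂ = d₁ − σ√T = 2.465928 − 0.215901 = 2.250027
risk-neutral PD = N(−d₂) = N(-2.250027) = 0.012224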